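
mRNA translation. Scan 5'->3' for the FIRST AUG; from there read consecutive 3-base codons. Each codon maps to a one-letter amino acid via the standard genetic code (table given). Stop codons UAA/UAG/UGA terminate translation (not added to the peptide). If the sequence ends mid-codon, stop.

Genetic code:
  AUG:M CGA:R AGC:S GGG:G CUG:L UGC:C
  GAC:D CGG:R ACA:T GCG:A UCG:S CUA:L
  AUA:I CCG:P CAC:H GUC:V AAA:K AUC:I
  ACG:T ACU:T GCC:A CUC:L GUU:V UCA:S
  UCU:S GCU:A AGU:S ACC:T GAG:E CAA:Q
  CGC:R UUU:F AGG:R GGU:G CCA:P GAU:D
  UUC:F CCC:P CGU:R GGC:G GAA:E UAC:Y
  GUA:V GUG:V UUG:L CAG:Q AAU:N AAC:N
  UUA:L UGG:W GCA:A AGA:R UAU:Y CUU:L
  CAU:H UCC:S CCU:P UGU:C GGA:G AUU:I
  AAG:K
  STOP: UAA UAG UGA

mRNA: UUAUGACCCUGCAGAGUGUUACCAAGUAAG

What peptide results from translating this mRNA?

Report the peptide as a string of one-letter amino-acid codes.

start AUG at pos 2
pos 2: AUG -> M; peptide=M
pos 5: ACC -> T; peptide=MT
pos 8: CUG -> L; peptide=MTL
pos 11: CAG -> Q; peptide=MTLQ
pos 14: AGU -> S; peptide=MTLQS
pos 17: GUU -> V; peptide=MTLQSV
pos 20: ACC -> T; peptide=MTLQSVT
pos 23: AAG -> K; peptide=MTLQSVTK
pos 26: UAA -> STOP

Answer: MTLQSVTK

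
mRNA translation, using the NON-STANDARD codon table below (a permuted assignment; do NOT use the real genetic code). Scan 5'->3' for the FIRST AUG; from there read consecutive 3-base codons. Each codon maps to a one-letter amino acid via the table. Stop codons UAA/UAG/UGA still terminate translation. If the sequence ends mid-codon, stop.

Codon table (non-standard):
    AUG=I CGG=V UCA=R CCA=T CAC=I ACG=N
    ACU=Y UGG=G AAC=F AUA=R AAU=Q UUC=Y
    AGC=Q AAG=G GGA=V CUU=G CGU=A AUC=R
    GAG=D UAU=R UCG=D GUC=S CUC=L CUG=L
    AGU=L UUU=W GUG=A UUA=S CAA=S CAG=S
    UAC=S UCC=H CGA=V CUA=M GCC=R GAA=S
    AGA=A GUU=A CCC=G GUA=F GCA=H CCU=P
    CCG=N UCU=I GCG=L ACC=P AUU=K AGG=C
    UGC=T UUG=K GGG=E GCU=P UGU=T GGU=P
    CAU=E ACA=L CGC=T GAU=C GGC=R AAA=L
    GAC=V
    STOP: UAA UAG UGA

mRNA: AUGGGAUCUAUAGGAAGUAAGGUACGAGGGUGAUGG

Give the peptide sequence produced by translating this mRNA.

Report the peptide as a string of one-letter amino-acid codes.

Answer: IVIRVLGFVE

Derivation:
start AUG at pos 0
pos 0: AUG -> I; peptide=I
pos 3: GGA -> V; peptide=IV
pos 6: UCU -> I; peptide=IVI
pos 9: AUA -> R; peptide=IVIR
pos 12: GGA -> V; peptide=IVIRV
pos 15: AGU -> L; peptide=IVIRVL
pos 18: AAG -> G; peptide=IVIRVLG
pos 21: GUA -> F; peptide=IVIRVLGF
pos 24: CGA -> V; peptide=IVIRVLGFV
pos 27: GGG -> E; peptide=IVIRVLGFVE
pos 30: UGA -> STOP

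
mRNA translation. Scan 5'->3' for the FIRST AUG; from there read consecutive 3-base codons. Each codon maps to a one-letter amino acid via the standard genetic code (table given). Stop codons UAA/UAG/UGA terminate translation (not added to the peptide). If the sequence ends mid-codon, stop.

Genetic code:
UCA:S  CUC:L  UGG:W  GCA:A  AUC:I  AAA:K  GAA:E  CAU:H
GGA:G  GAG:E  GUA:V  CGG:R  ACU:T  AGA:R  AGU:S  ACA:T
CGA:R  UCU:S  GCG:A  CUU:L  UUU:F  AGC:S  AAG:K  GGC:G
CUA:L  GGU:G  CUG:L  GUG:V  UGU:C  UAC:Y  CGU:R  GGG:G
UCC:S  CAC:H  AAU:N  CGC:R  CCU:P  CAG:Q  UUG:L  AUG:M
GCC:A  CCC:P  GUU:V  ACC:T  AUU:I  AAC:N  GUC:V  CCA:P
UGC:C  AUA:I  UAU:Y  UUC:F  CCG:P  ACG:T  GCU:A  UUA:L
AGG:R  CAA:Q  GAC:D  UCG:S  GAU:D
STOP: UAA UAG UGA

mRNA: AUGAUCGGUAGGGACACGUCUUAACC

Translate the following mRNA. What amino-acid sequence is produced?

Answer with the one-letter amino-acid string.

Answer: MIGRDTS

Derivation:
start AUG at pos 0
pos 0: AUG -> M; peptide=M
pos 3: AUC -> I; peptide=MI
pos 6: GGU -> G; peptide=MIG
pos 9: AGG -> R; peptide=MIGR
pos 12: GAC -> D; peptide=MIGRD
pos 15: ACG -> T; peptide=MIGRDT
pos 18: UCU -> S; peptide=MIGRDTS
pos 21: UAA -> STOP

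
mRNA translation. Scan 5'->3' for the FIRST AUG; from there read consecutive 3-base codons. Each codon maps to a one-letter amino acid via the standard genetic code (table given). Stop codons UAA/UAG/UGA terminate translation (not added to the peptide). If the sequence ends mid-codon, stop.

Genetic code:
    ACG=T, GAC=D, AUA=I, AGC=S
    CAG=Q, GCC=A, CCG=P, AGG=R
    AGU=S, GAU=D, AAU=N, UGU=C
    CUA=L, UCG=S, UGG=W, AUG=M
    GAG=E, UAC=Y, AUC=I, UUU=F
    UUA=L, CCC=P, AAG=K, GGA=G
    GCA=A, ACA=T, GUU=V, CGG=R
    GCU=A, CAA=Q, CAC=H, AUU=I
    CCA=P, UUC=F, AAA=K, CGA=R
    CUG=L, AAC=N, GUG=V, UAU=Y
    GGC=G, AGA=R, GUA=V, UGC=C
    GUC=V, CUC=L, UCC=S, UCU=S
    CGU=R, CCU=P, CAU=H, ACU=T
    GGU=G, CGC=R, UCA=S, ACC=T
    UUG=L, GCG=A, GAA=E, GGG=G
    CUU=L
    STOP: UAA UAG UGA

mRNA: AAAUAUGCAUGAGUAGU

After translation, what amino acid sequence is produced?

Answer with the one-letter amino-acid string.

Answer: MHE

Derivation:
start AUG at pos 4
pos 4: AUG -> M; peptide=M
pos 7: CAU -> H; peptide=MH
pos 10: GAG -> E; peptide=MHE
pos 13: UAG -> STOP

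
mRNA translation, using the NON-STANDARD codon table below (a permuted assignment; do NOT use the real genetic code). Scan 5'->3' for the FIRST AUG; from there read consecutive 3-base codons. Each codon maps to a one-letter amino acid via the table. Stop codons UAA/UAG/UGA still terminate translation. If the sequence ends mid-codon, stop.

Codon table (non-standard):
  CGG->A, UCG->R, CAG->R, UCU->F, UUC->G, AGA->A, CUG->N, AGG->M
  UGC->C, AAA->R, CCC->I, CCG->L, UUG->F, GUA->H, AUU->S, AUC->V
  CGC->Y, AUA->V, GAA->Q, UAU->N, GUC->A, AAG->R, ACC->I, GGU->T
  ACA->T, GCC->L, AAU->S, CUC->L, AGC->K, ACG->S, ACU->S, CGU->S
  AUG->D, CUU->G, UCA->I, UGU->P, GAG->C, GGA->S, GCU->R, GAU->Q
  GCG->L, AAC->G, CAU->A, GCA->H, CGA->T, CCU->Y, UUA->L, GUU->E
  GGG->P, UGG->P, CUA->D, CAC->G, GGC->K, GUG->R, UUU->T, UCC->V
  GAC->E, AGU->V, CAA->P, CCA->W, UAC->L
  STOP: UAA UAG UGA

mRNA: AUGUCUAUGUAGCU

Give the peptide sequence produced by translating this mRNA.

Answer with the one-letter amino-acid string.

start AUG at pos 0
pos 0: AUG -> D; peptide=D
pos 3: UCU -> F; peptide=DF
pos 6: AUG -> D; peptide=DFD
pos 9: UAG -> STOP

Answer: DFD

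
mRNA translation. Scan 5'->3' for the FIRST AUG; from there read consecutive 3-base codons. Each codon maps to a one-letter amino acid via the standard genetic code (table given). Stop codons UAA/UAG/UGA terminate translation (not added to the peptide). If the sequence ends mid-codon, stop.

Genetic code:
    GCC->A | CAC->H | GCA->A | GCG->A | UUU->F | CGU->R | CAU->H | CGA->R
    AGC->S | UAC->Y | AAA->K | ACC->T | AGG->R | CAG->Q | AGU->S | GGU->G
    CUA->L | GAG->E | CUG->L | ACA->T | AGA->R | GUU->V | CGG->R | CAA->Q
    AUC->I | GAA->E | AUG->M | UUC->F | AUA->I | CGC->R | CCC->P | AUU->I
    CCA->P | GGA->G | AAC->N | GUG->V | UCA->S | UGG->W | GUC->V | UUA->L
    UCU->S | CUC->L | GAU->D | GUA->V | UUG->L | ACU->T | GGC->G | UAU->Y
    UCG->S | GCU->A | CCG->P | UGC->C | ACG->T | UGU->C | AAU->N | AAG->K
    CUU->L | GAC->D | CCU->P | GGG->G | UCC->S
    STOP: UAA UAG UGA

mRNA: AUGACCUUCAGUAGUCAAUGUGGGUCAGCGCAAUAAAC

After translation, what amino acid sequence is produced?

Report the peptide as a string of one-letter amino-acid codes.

Answer: MTFSSQCGSAQ

Derivation:
start AUG at pos 0
pos 0: AUG -> M; peptide=M
pos 3: ACC -> T; peptide=MT
pos 6: UUC -> F; peptide=MTF
pos 9: AGU -> S; peptide=MTFS
pos 12: AGU -> S; peptide=MTFSS
pos 15: CAA -> Q; peptide=MTFSSQ
pos 18: UGU -> C; peptide=MTFSSQC
pos 21: GGG -> G; peptide=MTFSSQCG
pos 24: UCA -> S; peptide=MTFSSQCGS
pos 27: GCG -> A; peptide=MTFSSQCGSA
pos 30: CAA -> Q; peptide=MTFSSQCGSAQ
pos 33: UAA -> STOP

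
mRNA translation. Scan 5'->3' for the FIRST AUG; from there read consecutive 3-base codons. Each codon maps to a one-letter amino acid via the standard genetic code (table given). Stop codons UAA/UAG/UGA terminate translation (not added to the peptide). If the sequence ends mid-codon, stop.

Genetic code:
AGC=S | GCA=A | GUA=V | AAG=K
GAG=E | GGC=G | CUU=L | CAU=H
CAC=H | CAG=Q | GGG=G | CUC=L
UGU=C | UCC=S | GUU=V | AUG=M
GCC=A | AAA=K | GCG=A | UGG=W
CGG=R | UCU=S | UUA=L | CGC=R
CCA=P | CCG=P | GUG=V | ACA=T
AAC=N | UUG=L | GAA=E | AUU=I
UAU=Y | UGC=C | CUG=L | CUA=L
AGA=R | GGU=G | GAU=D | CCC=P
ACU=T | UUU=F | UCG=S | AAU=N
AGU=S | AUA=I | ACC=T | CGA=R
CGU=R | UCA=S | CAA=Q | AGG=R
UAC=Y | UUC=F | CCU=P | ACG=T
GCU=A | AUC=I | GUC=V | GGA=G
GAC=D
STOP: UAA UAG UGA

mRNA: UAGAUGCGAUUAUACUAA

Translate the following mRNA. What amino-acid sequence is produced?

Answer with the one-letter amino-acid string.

Answer: MRLY

Derivation:
start AUG at pos 3
pos 3: AUG -> M; peptide=M
pos 6: CGA -> R; peptide=MR
pos 9: UUA -> L; peptide=MRL
pos 12: UAC -> Y; peptide=MRLY
pos 15: UAA -> STOP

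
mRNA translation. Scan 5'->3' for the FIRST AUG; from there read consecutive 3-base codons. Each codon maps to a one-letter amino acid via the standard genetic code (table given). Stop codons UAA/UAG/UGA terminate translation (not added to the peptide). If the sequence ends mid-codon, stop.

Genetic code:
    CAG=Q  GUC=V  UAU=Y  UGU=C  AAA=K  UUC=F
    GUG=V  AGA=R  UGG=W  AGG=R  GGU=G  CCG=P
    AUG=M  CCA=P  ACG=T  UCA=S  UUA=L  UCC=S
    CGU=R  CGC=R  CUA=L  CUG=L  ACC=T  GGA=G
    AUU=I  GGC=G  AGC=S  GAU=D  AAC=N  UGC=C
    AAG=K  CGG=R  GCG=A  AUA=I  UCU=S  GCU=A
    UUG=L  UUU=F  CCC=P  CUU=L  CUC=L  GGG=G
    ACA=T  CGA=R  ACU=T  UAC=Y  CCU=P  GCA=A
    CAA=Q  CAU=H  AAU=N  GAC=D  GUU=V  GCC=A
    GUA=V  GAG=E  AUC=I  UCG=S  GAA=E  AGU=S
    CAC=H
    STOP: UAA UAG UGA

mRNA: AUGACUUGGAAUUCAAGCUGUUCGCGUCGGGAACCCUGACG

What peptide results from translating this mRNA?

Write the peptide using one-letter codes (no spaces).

start AUG at pos 0
pos 0: AUG -> M; peptide=M
pos 3: ACU -> T; peptide=MT
pos 6: UGG -> W; peptide=MTW
pos 9: AAU -> N; peptide=MTWN
pos 12: UCA -> S; peptide=MTWNS
pos 15: AGC -> S; peptide=MTWNSS
pos 18: UGU -> C; peptide=MTWNSSC
pos 21: UCG -> S; peptide=MTWNSSCS
pos 24: CGU -> R; peptide=MTWNSSCSR
pos 27: CGG -> R; peptide=MTWNSSCSRR
pos 30: GAA -> E; peptide=MTWNSSCSRRE
pos 33: CCC -> P; peptide=MTWNSSCSRREP
pos 36: UGA -> STOP

Answer: MTWNSSCSRREP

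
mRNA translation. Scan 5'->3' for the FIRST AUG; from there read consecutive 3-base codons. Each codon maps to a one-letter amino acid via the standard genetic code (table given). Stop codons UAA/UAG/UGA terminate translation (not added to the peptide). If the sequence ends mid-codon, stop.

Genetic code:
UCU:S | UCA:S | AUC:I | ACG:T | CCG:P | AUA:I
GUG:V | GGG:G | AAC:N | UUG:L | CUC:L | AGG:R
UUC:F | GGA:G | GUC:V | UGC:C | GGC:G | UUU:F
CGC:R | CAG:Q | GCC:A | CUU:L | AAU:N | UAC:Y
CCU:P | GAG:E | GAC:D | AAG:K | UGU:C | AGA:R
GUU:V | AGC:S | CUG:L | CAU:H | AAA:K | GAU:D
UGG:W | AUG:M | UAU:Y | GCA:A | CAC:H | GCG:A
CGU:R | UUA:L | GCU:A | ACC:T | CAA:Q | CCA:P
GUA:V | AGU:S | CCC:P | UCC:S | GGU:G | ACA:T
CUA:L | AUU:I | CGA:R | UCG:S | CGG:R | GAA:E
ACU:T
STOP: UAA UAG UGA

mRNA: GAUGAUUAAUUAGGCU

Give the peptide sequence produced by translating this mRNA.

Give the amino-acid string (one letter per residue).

Answer: MIN

Derivation:
start AUG at pos 1
pos 1: AUG -> M; peptide=M
pos 4: AUU -> I; peptide=MI
pos 7: AAU -> N; peptide=MIN
pos 10: UAG -> STOP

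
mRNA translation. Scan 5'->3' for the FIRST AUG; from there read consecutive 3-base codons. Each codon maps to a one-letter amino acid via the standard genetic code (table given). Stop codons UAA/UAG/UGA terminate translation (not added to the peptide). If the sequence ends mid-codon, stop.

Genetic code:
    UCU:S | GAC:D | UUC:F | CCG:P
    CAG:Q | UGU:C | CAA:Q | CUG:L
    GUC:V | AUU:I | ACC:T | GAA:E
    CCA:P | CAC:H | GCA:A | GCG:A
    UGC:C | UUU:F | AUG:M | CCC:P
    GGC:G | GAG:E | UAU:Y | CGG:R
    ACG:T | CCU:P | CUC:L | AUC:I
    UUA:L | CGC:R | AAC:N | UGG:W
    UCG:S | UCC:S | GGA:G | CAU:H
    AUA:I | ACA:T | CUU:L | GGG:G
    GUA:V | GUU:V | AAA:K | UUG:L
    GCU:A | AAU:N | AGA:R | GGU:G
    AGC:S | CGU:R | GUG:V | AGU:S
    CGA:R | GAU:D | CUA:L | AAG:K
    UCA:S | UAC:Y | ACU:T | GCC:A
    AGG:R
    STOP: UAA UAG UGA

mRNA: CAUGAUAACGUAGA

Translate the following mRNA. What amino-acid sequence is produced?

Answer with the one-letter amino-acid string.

Answer: MIT

Derivation:
start AUG at pos 1
pos 1: AUG -> M; peptide=M
pos 4: AUA -> I; peptide=MI
pos 7: ACG -> T; peptide=MIT
pos 10: UAG -> STOP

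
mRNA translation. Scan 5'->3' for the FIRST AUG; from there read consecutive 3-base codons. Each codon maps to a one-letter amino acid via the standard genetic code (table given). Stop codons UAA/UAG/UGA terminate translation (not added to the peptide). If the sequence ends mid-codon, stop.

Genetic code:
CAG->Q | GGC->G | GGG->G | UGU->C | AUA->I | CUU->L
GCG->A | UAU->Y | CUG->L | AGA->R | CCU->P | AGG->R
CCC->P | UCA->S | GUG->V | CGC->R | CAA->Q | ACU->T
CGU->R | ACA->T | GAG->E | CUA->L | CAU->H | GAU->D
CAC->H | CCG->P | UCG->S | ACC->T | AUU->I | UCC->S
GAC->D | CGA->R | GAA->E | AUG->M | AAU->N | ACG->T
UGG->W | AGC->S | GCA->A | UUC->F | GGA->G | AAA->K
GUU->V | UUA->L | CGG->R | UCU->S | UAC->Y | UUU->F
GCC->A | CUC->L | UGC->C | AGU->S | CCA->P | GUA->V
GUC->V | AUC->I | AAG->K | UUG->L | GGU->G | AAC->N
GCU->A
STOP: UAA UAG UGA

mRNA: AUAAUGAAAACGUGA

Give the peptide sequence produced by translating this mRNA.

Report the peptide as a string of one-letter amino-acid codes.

start AUG at pos 3
pos 3: AUG -> M; peptide=M
pos 6: AAA -> K; peptide=MK
pos 9: ACG -> T; peptide=MKT
pos 12: UGA -> STOP

Answer: MKT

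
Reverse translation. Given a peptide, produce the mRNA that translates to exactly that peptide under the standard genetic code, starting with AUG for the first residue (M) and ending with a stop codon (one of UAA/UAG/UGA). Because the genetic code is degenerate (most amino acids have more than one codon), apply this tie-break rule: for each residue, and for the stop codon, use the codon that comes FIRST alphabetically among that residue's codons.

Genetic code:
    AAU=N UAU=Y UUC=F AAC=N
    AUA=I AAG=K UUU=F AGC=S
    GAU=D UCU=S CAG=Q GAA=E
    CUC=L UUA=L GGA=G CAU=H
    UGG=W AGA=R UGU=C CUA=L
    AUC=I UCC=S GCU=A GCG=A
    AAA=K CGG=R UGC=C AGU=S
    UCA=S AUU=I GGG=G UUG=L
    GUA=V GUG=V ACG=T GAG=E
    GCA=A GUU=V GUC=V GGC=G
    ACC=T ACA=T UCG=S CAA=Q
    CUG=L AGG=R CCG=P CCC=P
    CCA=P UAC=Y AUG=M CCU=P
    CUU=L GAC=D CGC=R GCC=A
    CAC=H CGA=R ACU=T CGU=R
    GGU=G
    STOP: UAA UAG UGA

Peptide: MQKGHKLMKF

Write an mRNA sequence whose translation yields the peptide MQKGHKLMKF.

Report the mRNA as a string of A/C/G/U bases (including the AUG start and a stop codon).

Answer: mRNA: AUGCAAAAAGGACACAAACUAAUGAAAUUCUAA

Derivation:
residue 1: M -> AUG (start codon)
residue 2: Q codons sorted = CAA,CAG -> pick first = CAA
residue 3: K codons sorted = AAA,AAG -> pick first = AAA
residue 4: G codons sorted = GGA,GGC,GGG,GGU -> pick first = GGA
residue 5: H codons sorted = CAC,CAU -> pick first = CAC
residue 6: K codons sorted = AAA,AAG -> pick first = AAA
residue 7: L codons sorted = CUA,CUC,CUG,CUU,UUA,UUG -> pick first = CUA
residue 8: M -> AUG (only codon)
residue 9: K codons sorted = AAA,AAG -> pick first = AAA
residue 10: F codons sorted = UUC,UUU -> pick first = UUC
terminator: stop codons sorted = UAA,UAG,UGA -> pick first = UAA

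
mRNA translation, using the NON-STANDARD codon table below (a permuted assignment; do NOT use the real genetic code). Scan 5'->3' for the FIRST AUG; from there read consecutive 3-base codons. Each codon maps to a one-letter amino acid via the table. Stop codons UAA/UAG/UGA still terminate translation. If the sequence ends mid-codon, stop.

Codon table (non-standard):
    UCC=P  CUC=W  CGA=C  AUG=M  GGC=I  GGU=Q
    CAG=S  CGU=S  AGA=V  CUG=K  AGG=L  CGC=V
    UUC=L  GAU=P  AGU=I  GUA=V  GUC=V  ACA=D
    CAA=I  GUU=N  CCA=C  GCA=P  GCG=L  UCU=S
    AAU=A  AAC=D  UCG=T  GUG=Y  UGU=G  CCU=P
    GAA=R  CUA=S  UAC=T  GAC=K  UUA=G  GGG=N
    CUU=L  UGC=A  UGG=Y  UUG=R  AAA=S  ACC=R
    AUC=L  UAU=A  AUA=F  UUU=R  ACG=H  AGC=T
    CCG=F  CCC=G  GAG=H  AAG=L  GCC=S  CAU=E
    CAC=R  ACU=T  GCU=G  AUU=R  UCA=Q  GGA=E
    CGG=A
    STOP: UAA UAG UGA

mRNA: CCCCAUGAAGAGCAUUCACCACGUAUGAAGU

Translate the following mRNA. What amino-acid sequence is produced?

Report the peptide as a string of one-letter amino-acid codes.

Answer: MLTRRRV

Derivation:
start AUG at pos 4
pos 4: AUG -> M; peptide=M
pos 7: AAG -> L; peptide=ML
pos 10: AGC -> T; peptide=MLT
pos 13: AUU -> R; peptide=MLTR
pos 16: CAC -> R; peptide=MLTRR
pos 19: CAC -> R; peptide=MLTRRR
pos 22: GUA -> V; peptide=MLTRRRV
pos 25: UGA -> STOP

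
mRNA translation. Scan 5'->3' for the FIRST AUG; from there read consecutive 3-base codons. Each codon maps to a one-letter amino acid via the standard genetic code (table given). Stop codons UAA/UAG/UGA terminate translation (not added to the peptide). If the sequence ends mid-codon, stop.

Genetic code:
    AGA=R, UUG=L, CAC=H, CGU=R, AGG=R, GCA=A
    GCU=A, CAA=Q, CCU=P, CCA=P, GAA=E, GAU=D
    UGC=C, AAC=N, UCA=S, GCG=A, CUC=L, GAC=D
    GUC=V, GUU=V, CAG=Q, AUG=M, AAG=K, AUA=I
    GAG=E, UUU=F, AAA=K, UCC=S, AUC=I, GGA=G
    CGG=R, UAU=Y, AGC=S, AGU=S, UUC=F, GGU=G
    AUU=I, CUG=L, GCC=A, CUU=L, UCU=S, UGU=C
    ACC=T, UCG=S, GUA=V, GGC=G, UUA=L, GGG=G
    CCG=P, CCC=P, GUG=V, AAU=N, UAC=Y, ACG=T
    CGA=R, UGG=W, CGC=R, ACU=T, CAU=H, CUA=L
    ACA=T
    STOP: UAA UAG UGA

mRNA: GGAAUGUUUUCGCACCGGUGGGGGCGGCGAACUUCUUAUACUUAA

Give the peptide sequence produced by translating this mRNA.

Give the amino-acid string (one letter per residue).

Answer: MFSHRWGRRTSYT

Derivation:
start AUG at pos 3
pos 3: AUG -> M; peptide=M
pos 6: UUU -> F; peptide=MF
pos 9: UCG -> S; peptide=MFS
pos 12: CAC -> H; peptide=MFSH
pos 15: CGG -> R; peptide=MFSHR
pos 18: UGG -> W; peptide=MFSHRW
pos 21: GGG -> G; peptide=MFSHRWG
pos 24: CGG -> R; peptide=MFSHRWGR
pos 27: CGA -> R; peptide=MFSHRWGRR
pos 30: ACU -> T; peptide=MFSHRWGRRT
pos 33: UCU -> S; peptide=MFSHRWGRRTS
pos 36: UAU -> Y; peptide=MFSHRWGRRTSY
pos 39: ACU -> T; peptide=MFSHRWGRRTSYT
pos 42: UAA -> STOP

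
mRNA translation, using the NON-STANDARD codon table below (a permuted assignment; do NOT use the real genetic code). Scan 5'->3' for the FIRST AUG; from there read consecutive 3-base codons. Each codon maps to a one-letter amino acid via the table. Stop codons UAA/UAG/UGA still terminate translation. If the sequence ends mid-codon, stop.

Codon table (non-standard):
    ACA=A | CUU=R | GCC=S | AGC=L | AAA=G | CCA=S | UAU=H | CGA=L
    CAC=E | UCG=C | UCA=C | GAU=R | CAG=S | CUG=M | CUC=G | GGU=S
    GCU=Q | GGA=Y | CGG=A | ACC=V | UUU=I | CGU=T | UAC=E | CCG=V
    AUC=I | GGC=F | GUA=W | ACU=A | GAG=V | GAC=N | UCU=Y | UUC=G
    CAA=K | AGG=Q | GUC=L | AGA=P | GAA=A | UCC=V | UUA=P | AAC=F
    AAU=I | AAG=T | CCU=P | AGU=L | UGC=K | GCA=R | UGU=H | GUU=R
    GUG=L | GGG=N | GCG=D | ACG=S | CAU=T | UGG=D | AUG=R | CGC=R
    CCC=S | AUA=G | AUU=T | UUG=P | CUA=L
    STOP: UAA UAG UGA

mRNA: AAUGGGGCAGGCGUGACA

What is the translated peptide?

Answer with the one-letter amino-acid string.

start AUG at pos 1
pos 1: AUG -> R; peptide=R
pos 4: GGG -> N; peptide=RN
pos 7: CAG -> S; peptide=RNS
pos 10: GCG -> D; peptide=RNSD
pos 13: UGA -> STOP

Answer: RNSD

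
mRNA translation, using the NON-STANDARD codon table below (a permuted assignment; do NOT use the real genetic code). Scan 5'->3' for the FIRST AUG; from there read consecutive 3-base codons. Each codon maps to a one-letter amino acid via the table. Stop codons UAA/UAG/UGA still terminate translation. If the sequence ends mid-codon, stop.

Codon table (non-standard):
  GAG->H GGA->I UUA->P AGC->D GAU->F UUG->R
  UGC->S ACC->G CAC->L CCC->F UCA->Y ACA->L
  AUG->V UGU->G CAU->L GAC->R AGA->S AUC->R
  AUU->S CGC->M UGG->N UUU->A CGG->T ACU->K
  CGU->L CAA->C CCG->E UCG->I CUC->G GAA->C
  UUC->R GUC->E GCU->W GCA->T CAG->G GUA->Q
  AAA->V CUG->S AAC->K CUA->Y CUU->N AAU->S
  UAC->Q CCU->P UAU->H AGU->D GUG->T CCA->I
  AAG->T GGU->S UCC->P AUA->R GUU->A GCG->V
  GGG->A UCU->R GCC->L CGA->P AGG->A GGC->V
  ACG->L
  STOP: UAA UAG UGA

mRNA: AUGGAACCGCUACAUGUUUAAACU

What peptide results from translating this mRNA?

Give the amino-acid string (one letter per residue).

start AUG at pos 0
pos 0: AUG -> V; peptide=V
pos 3: GAA -> C; peptide=VC
pos 6: CCG -> E; peptide=VCE
pos 9: CUA -> Y; peptide=VCEY
pos 12: CAU -> L; peptide=VCEYL
pos 15: GUU -> A; peptide=VCEYLA
pos 18: UAA -> STOP

Answer: VCEYLA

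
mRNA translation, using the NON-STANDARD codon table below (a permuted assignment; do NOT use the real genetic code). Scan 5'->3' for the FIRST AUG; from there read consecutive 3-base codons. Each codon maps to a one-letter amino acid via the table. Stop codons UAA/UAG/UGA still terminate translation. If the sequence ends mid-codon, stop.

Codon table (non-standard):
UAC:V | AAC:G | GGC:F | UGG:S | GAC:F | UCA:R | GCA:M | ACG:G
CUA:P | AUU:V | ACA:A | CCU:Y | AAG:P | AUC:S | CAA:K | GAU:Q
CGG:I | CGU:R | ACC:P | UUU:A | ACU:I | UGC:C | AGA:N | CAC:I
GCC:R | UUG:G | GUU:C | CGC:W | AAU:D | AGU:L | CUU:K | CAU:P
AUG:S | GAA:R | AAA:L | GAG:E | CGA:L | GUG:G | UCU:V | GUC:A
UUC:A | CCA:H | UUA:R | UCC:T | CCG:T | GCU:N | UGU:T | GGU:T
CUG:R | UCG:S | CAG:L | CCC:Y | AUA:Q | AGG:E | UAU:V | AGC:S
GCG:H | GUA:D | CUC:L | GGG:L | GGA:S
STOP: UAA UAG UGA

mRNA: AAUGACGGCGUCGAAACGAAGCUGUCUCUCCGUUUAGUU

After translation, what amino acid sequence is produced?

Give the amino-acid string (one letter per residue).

Answer: SGHSLLSTLTC

Derivation:
start AUG at pos 1
pos 1: AUG -> S; peptide=S
pos 4: ACG -> G; peptide=SG
pos 7: GCG -> H; peptide=SGH
pos 10: UCG -> S; peptide=SGHS
pos 13: AAA -> L; peptide=SGHSL
pos 16: CGA -> L; peptide=SGHSLL
pos 19: AGC -> S; peptide=SGHSLLS
pos 22: UGU -> T; peptide=SGHSLLST
pos 25: CUC -> L; peptide=SGHSLLSTL
pos 28: UCC -> T; peptide=SGHSLLSTLT
pos 31: GUU -> C; peptide=SGHSLLSTLTC
pos 34: UAG -> STOP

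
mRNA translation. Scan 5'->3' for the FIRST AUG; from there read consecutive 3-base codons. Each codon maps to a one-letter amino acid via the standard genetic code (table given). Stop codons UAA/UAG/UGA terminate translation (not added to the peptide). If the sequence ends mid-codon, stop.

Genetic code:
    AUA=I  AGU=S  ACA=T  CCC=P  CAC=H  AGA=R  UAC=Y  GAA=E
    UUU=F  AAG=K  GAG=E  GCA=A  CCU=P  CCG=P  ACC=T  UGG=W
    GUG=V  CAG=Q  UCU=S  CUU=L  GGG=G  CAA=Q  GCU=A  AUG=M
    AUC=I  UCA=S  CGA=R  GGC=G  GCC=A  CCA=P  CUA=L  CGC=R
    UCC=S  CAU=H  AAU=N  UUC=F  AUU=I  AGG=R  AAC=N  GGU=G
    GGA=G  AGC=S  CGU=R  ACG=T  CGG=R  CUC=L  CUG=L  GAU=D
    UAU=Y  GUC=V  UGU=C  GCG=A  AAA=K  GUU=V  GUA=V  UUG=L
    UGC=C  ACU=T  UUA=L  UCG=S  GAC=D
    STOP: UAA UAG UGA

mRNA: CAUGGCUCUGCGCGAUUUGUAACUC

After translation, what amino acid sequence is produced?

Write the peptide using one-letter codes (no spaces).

start AUG at pos 1
pos 1: AUG -> M; peptide=M
pos 4: GCU -> A; peptide=MA
pos 7: CUG -> L; peptide=MAL
pos 10: CGC -> R; peptide=MALR
pos 13: GAU -> D; peptide=MALRD
pos 16: UUG -> L; peptide=MALRDL
pos 19: UAA -> STOP

Answer: MALRDL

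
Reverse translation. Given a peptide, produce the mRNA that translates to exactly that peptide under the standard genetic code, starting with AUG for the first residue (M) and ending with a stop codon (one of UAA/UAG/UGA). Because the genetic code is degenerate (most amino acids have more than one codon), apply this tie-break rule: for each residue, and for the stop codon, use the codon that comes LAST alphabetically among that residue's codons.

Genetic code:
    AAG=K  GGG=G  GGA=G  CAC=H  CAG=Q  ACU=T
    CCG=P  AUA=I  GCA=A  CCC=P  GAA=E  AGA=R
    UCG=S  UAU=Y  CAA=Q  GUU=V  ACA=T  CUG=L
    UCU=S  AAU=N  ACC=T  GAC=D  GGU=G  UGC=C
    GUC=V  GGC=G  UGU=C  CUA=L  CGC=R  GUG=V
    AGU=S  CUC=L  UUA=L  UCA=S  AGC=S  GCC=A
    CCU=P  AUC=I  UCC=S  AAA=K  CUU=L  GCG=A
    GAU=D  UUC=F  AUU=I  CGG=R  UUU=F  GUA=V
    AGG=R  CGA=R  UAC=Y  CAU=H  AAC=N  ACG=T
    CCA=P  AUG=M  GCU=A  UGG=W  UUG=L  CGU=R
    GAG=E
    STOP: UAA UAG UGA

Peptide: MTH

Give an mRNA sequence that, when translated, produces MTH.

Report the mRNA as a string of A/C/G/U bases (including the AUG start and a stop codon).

residue 1: M -> AUG (start codon)
residue 2: T codons sorted = ACA,ACC,ACG,ACU -> pick last = ACU
residue 3: H codons sorted = CAC,CAU -> pick last = CAU
terminator: stop codons sorted = UAA,UAG,UGA -> pick last = UGA

Answer: mRNA: AUGACUCAUUGA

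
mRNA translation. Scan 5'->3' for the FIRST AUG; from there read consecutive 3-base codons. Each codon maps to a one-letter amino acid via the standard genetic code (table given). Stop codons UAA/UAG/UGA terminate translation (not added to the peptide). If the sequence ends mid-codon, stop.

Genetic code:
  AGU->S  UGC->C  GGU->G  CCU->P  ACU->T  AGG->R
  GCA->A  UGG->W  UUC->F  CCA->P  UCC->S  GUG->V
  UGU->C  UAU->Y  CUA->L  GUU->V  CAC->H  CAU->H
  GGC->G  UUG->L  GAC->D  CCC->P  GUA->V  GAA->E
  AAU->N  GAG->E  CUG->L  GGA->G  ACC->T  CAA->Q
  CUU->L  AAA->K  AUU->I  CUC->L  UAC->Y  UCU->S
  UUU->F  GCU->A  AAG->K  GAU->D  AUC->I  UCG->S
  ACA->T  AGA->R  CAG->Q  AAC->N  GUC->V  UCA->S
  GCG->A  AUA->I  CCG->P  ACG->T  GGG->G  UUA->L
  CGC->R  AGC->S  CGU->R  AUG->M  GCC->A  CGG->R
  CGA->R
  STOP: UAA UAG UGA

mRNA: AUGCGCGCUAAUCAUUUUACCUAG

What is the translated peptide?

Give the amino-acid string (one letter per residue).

Answer: MRANHFT

Derivation:
start AUG at pos 0
pos 0: AUG -> M; peptide=M
pos 3: CGC -> R; peptide=MR
pos 6: GCU -> A; peptide=MRA
pos 9: AAU -> N; peptide=MRAN
pos 12: CAU -> H; peptide=MRANH
pos 15: UUU -> F; peptide=MRANHF
pos 18: ACC -> T; peptide=MRANHFT
pos 21: UAG -> STOP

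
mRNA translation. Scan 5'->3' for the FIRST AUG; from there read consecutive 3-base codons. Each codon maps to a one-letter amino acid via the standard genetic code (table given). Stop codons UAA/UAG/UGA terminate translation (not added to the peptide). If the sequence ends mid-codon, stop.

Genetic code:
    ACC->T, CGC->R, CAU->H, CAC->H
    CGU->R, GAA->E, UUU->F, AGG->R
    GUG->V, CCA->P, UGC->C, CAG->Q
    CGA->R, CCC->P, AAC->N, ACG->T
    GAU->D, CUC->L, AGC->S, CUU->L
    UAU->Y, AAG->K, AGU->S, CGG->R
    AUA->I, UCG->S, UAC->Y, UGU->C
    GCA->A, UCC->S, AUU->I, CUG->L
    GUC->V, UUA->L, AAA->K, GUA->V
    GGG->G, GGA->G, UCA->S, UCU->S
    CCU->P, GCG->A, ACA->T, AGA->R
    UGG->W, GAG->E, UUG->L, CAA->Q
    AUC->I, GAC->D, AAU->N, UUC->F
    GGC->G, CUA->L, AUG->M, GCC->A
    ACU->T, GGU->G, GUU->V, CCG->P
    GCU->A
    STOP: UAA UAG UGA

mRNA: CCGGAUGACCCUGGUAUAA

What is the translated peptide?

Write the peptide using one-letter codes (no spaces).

start AUG at pos 4
pos 4: AUG -> M; peptide=M
pos 7: ACC -> T; peptide=MT
pos 10: CUG -> L; peptide=MTL
pos 13: GUA -> V; peptide=MTLV
pos 16: UAA -> STOP

Answer: MTLV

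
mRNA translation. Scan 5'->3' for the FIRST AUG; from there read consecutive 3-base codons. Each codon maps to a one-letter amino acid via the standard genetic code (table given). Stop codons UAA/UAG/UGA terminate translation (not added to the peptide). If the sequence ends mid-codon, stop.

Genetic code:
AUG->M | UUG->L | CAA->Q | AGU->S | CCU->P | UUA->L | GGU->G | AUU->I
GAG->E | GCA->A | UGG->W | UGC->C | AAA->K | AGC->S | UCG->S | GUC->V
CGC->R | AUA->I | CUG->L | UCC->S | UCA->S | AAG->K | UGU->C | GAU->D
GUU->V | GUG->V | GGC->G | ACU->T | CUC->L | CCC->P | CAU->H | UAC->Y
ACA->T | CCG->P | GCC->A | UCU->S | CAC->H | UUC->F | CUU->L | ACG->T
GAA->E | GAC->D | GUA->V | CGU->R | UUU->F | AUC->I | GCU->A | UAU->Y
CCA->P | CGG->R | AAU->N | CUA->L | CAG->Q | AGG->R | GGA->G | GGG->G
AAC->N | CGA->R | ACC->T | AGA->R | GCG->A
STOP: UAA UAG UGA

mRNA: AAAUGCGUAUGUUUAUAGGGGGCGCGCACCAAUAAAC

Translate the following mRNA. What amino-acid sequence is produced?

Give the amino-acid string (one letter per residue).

Answer: MRMFIGGAHQ

Derivation:
start AUG at pos 2
pos 2: AUG -> M; peptide=M
pos 5: CGU -> R; peptide=MR
pos 8: AUG -> M; peptide=MRM
pos 11: UUU -> F; peptide=MRMF
pos 14: AUA -> I; peptide=MRMFI
pos 17: GGG -> G; peptide=MRMFIG
pos 20: GGC -> G; peptide=MRMFIGG
pos 23: GCG -> A; peptide=MRMFIGGA
pos 26: CAC -> H; peptide=MRMFIGGAH
pos 29: CAA -> Q; peptide=MRMFIGGAHQ
pos 32: UAA -> STOP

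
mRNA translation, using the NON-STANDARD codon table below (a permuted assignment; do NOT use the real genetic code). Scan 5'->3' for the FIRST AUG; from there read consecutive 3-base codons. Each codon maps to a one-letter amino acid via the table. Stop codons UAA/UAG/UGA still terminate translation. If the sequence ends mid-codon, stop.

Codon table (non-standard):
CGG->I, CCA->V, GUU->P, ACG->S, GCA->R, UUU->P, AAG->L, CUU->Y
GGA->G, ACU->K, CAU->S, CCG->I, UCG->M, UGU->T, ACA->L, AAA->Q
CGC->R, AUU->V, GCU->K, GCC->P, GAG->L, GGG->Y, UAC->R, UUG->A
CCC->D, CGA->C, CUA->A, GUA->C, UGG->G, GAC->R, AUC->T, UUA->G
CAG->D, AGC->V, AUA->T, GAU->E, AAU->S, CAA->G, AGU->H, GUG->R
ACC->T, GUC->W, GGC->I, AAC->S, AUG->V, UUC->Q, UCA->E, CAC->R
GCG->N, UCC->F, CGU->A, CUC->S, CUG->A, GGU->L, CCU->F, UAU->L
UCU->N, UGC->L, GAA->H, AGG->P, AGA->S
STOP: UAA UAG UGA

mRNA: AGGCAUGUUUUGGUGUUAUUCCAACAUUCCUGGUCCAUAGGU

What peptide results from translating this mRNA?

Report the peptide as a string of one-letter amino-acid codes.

Answer: VPGTLFSVFLV

Derivation:
start AUG at pos 4
pos 4: AUG -> V; peptide=V
pos 7: UUU -> P; peptide=VP
pos 10: UGG -> G; peptide=VPG
pos 13: UGU -> T; peptide=VPGT
pos 16: UAU -> L; peptide=VPGTL
pos 19: UCC -> F; peptide=VPGTLF
pos 22: AAC -> S; peptide=VPGTLFS
pos 25: AUU -> V; peptide=VPGTLFSV
pos 28: CCU -> F; peptide=VPGTLFSVF
pos 31: GGU -> L; peptide=VPGTLFSVFL
pos 34: CCA -> V; peptide=VPGTLFSVFLV
pos 37: UAG -> STOP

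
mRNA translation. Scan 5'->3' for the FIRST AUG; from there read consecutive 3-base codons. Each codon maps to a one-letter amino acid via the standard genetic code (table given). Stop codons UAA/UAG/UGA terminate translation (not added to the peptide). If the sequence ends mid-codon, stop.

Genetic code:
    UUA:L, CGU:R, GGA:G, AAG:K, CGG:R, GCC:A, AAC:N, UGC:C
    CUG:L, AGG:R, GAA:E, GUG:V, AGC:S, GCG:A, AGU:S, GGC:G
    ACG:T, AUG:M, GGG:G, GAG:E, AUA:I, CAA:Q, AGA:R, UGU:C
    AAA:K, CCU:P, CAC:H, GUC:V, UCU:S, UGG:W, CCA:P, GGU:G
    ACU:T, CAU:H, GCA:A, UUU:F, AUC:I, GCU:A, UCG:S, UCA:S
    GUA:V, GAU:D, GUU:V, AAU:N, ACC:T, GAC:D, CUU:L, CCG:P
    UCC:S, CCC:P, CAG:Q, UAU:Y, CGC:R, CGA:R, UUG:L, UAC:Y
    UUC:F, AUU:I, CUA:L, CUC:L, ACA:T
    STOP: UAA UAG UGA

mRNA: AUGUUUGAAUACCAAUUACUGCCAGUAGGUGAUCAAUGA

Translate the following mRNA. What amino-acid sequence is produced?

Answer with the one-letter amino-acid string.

Answer: MFEYQLLPVGDQ

Derivation:
start AUG at pos 0
pos 0: AUG -> M; peptide=M
pos 3: UUU -> F; peptide=MF
pos 6: GAA -> E; peptide=MFE
pos 9: UAC -> Y; peptide=MFEY
pos 12: CAA -> Q; peptide=MFEYQ
pos 15: UUA -> L; peptide=MFEYQL
pos 18: CUG -> L; peptide=MFEYQLL
pos 21: CCA -> P; peptide=MFEYQLLP
pos 24: GUA -> V; peptide=MFEYQLLPV
pos 27: GGU -> G; peptide=MFEYQLLPVG
pos 30: GAU -> D; peptide=MFEYQLLPVGD
pos 33: CAA -> Q; peptide=MFEYQLLPVGDQ
pos 36: UGA -> STOP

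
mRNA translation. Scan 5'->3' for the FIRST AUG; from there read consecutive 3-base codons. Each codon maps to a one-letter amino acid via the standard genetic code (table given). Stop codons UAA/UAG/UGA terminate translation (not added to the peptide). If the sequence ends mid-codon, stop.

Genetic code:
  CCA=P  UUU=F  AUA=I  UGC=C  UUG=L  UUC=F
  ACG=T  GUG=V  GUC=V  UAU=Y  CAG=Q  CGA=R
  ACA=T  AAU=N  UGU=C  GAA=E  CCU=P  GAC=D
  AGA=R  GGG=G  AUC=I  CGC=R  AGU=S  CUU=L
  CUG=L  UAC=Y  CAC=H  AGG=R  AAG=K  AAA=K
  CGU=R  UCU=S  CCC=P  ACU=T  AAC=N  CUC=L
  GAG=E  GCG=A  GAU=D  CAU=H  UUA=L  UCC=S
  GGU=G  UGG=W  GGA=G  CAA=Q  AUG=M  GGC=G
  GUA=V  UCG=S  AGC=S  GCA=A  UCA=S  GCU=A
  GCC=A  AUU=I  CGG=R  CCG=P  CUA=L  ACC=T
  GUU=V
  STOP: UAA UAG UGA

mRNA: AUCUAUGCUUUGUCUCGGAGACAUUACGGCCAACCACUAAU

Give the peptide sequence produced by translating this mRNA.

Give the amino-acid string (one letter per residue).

Answer: MLCLGDITANH

Derivation:
start AUG at pos 4
pos 4: AUG -> M; peptide=M
pos 7: CUU -> L; peptide=ML
pos 10: UGU -> C; peptide=MLC
pos 13: CUC -> L; peptide=MLCL
pos 16: GGA -> G; peptide=MLCLG
pos 19: GAC -> D; peptide=MLCLGD
pos 22: AUU -> I; peptide=MLCLGDI
pos 25: ACG -> T; peptide=MLCLGDIT
pos 28: GCC -> A; peptide=MLCLGDITA
pos 31: AAC -> N; peptide=MLCLGDITAN
pos 34: CAC -> H; peptide=MLCLGDITANH
pos 37: UAA -> STOP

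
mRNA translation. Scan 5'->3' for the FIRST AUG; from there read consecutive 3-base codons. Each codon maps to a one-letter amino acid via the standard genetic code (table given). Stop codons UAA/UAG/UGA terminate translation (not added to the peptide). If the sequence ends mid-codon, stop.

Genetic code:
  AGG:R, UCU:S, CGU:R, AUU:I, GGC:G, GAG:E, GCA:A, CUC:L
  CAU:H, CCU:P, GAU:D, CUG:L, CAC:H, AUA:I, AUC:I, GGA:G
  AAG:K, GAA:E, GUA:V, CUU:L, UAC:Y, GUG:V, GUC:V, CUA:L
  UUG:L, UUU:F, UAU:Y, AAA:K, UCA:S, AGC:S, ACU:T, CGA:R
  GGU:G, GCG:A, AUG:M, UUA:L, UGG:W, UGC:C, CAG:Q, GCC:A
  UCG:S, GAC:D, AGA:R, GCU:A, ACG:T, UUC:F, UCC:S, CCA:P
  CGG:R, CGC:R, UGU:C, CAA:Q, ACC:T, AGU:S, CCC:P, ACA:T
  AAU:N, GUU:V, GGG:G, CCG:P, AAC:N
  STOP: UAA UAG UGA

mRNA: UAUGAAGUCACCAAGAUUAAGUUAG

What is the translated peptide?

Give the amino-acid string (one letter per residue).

start AUG at pos 1
pos 1: AUG -> M; peptide=M
pos 4: AAG -> K; peptide=MK
pos 7: UCA -> S; peptide=MKS
pos 10: CCA -> P; peptide=MKSP
pos 13: AGA -> R; peptide=MKSPR
pos 16: UUA -> L; peptide=MKSPRL
pos 19: AGU -> S; peptide=MKSPRLS
pos 22: UAG -> STOP

Answer: MKSPRLS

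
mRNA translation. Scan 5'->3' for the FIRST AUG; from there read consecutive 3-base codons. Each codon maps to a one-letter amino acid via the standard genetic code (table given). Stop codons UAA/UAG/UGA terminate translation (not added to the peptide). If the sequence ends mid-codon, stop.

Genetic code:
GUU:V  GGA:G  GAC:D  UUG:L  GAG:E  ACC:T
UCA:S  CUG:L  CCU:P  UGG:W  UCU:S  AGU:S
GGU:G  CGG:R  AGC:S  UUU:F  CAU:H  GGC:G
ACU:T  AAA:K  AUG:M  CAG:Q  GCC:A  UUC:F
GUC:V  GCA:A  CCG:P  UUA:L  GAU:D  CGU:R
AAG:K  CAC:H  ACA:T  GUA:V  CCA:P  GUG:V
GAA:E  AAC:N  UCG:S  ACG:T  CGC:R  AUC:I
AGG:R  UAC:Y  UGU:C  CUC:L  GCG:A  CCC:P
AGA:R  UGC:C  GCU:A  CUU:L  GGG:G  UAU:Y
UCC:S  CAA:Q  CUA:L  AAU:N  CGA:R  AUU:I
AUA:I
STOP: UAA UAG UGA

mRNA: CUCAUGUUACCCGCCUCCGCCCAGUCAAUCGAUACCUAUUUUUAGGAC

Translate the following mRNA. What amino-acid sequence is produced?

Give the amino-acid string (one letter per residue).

start AUG at pos 3
pos 3: AUG -> M; peptide=M
pos 6: UUA -> L; peptide=ML
pos 9: CCC -> P; peptide=MLP
pos 12: GCC -> A; peptide=MLPA
pos 15: UCC -> S; peptide=MLPAS
pos 18: GCC -> A; peptide=MLPASA
pos 21: CAG -> Q; peptide=MLPASAQ
pos 24: UCA -> S; peptide=MLPASAQS
pos 27: AUC -> I; peptide=MLPASAQSI
pos 30: GAU -> D; peptide=MLPASAQSID
pos 33: ACC -> T; peptide=MLPASAQSIDT
pos 36: UAU -> Y; peptide=MLPASAQSIDTY
pos 39: UUU -> F; peptide=MLPASAQSIDTYF
pos 42: UAG -> STOP

Answer: MLPASAQSIDTYF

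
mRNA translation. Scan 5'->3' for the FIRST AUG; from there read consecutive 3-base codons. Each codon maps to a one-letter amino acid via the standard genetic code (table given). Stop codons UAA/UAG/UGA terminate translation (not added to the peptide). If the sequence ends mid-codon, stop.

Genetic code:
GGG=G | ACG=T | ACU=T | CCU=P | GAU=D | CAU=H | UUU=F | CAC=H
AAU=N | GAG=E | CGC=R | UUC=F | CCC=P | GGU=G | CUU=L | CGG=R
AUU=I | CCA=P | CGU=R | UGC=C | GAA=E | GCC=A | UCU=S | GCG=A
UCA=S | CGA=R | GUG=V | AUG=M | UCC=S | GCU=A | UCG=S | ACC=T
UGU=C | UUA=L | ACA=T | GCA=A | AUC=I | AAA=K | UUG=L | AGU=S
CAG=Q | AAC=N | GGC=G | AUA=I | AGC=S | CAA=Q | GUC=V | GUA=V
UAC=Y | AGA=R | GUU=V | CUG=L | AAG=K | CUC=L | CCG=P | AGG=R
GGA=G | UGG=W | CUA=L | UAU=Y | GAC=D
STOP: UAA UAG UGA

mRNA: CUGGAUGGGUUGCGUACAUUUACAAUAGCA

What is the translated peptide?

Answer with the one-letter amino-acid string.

Answer: MGCVHLQ

Derivation:
start AUG at pos 4
pos 4: AUG -> M; peptide=M
pos 7: GGU -> G; peptide=MG
pos 10: UGC -> C; peptide=MGC
pos 13: GUA -> V; peptide=MGCV
pos 16: CAU -> H; peptide=MGCVH
pos 19: UUA -> L; peptide=MGCVHL
pos 22: CAA -> Q; peptide=MGCVHLQ
pos 25: UAG -> STOP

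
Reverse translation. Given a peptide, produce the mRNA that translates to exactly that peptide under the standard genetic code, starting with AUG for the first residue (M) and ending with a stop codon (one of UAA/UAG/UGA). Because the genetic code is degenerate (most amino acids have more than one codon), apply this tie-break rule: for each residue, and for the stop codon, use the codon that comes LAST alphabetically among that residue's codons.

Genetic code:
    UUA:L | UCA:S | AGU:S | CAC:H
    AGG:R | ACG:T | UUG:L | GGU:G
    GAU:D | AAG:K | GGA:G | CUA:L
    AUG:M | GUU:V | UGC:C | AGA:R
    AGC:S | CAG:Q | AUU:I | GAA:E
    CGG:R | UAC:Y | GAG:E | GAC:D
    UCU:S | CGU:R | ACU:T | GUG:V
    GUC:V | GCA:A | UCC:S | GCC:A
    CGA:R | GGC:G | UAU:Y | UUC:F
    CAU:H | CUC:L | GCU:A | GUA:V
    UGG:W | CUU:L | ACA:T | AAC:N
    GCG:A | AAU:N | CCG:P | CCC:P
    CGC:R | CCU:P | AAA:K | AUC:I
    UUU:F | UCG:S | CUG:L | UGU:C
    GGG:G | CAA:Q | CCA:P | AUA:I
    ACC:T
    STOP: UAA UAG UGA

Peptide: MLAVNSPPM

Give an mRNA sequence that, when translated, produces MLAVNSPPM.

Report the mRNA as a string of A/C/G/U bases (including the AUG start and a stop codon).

Answer: mRNA: AUGUUGGCUGUUAAUUCUCCUCCUAUGUGA

Derivation:
residue 1: M -> AUG (start codon)
residue 2: L codons sorted = CUA,CUC,CUG,CUU,UUA,UUG -> pick last = UUG
residue 3: A codons sorted = GCA,GCC,GCG,GCU -> pick last = GCU
residue 4: V codons sorted = GUA,GUC,GUG,GUU -> pick last = GUU
residue 5: N codons sorted = AAC,AAU -> pick last = AAU
residue 6: S codons sorted = AGC,AGU,UCA,UCC,UCG,UCU -> pick last = UCU
residue 7: P codons sorted = CCA,CCC,CCG,CCU -> pick last = CCU
residue 8: P codons sorted = CCA,CCC,CCG,CCU -> pick last = CCU
residue 9: M -> AUG (only codon)
terminator: stop codons sorted = UAA,UAG,UGA -> pick last = UGA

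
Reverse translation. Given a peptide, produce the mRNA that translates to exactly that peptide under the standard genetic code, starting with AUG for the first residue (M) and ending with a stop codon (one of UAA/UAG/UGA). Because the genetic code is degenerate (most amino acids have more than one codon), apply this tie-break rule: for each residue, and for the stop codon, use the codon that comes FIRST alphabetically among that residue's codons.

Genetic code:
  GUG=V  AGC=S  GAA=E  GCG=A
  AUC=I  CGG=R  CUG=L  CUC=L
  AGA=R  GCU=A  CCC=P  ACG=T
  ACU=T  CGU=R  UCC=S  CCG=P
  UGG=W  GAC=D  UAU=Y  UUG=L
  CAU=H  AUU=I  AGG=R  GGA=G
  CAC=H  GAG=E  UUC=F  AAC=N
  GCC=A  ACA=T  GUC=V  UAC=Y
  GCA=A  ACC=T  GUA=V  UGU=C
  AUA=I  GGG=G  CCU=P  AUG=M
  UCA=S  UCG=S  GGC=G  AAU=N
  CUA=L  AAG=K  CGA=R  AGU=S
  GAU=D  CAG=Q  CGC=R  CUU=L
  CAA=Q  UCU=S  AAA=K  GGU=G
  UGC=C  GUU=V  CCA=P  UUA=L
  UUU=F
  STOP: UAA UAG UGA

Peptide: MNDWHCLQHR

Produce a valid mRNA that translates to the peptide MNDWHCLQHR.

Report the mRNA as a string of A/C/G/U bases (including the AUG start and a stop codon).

Answer: mRNA: AUGAACGACUGGCACUGCCUACAACACAGAUAA

Derivation:
residue 1: M -> AUG (start codon)
residue 2: N codons sorted = AAC,AAU -> pick first = AAC
residue 3: D codons sorted = GAC,GAU -> pick first = GAC
residue 4: W -> UGG (only codon)
residue 5: H codons sorted = CAC,CAU -> pick first = CAC
residue 6: C codons sorted = UGC,UGU -> pick first = UGC
residue 7: L codons sorted = CUA,CUC,CUG,CUU,UUA,UUG -> pick first = CUA
residue 8: Q codons sorted = CAA,CAG -> pick first = CAA
residue 9: H codons sorted = CAC,CAU -> pick first = CAC
residue 10: R codons sorted = AGA,AGG,CGA,CGC,CGG,CGU -> pick first = AGA
terminator: stop codons sorted = UAA,UAG,UGA -> pick first = UAA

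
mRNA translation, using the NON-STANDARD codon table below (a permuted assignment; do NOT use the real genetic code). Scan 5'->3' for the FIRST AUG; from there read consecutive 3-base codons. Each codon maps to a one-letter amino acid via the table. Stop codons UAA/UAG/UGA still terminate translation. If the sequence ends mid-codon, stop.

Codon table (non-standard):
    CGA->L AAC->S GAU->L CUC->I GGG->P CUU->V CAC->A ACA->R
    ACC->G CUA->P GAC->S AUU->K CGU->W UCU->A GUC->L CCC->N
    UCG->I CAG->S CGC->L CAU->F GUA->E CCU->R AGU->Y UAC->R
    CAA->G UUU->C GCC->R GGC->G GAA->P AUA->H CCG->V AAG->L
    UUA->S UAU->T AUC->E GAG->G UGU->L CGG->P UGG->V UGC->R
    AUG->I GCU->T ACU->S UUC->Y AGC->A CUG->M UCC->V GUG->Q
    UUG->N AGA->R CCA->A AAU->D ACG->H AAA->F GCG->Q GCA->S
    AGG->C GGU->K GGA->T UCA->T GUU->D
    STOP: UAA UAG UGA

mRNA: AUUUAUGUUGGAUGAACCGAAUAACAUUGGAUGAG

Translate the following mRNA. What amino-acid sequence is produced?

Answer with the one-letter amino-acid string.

start AUG at pos 4
pos 4: AUG -> I; peptide=I
pos 7: UUG -> N; peptide=IN
pos 10: GAU -> L; peptide=INL
pos 13: GAA -> P; peptide=INLP
pos 16: CCG -> V; peptide=INLPV
pos 19: AAU -> D; peptide=INLPVD
pos 22: AAC -> S; peptide=INLPVDS
pos 25: AUU -> K; peptide=INLPVDSK
pos 28: GGA -> T; peptide=INLPVDSKT
pos 31: UGA -> STOP

Answer: INLPVDSKT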